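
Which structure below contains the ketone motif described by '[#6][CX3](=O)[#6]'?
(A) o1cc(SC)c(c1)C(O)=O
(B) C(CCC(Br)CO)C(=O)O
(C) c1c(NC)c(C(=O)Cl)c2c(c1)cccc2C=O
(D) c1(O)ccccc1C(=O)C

[#6][CX3](=O)[#6] describes a carbonyl carbon (no H) flanked by two carbons (a ketone).
(A) has a carboxylic acid group (-C(=O)OH) but one neighbour of the carbonyl carbon is O, not C.
(B) has a carboxylic acid group (-C(=O)OH) but one neighbour of the carbonyl carbon is O, not C.
(C) has an aldehyde (-CHO) but the carbonyl carbon has H1, so it is not flanked by two carbons.
(D) contains an acetyl/ketone group (-C(=O)CH3), which satisfies every atom and bond constraint.
So the answer is (D).

D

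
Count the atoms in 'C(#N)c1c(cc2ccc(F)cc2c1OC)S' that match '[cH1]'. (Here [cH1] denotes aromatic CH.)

The query [cH1] means: aromatic carbon bearing exactly one hydrogen.
Check the 16 heavy atoms by environment: 6× c (aromatic, H0) → no; 4× c (aromatic, H1) → match; 1× F (H0) → no; 1× O (H0) → no; 1× C (H3) → no; 1× C (H0) → no; 1× N (H0) → no; 1× S (H1) → no.
That gives 4 matching atoms.

4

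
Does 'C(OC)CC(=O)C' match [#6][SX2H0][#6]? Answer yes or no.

No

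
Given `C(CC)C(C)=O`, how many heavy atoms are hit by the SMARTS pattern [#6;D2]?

The query [#6;D2] means: any carbon bonded to exactly two heavy atoms.
Check the 6 heavy atoms by environment: 2× C (D2) → match; 1× C (D3) → no; 1× O (D1) → no; 2× C (D1) → no.
That gives 2 matching atoms.

2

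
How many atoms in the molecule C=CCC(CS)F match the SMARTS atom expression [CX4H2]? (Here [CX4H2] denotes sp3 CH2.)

2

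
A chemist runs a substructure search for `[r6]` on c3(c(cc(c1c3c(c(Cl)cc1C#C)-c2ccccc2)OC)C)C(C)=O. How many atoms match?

16

Check the 25 heavy atoms by environment: 16× c (aromatic, in 6-ring) → match; 6× C (acyclic) → no; 2× O (acyclic) → no; 1× Cl (acyclic) → no.
That gives 16 matching atoms.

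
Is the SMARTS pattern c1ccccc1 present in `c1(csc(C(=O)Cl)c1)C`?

The pattern c1ccccc1 describes six aromatic carbons in a ring — a benzene ring.
The closest candidate here is a methyl group (-CH3), but no six-membered all-carbon aromatic ring is present. No other fragment satisfies the full query, so there is no match.

No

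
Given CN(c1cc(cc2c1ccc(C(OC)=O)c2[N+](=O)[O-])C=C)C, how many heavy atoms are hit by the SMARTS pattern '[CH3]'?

The query [CH3] means: aliphatic carbon with exactly three hydrogens.
Check the 22 heavy atoms by environment: 6× c (aromatic, H0) → no; 4× c (aromatic, H1) → no; 1× C (H1) → no; 1× C (H2) → no; 1× N (charge +1, H0) → no; 1× O (charge -1, H0) → no; 3× O (H0) → no; 1× N (H0) → no; 3× C (H3) → match; 1× C (H0) → no.
That gives 3 matching atoms.

3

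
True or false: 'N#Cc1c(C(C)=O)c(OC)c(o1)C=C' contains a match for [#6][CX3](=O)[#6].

The pattern [#6][CX3](=O)[#6] describes a carbonyl carbon (no H) flanked by two carbons — a ketone.
The molecule carries an acetyl/ketone group (-C(=O)CH3), whose atoms satisfy every constraint of the query, so the pattern matches.

True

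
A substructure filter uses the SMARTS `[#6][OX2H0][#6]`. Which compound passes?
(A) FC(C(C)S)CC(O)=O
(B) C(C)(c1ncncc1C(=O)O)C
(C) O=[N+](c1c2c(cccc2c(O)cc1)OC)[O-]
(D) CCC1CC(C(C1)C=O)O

[#6][OX2H0][#6] describes an aliphatic oxygen bridging two carbons with no H on the oxygen (an ether).
(A) has a carboxylic acid group (-C(=O)OH) but the -OH oxygen has H1; the =O is OX1, not OX2.
(B) has a carboxylic acid group (-C(=O)OH) but the -OH oxygen has H1; the =O is OX1, not OX2.
(C) contains a methoxy ether (-OCH3), which satisfies every atom and bond constraint.
(D) has a hydroxyl group (-OH) but the oxygen has H1, not H0 bridging two carbons.
So the answer is (C).

C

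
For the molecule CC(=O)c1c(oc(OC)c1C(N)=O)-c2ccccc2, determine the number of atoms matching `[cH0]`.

The query [cH0] means: aromatic carbon with no attached hydrogen (substituted or ring-fusion).
Check the 19 heavy atoms by environment: 1× o (aromatic, H0) → no; 5× c (aromatic, H0) → match; 2× C (H0) → no; 3× O (H0) → no; 1× N (H2) → no; 2× C (H3) → no; 5× c (aromatic, H1) → no.
That gives 5 matching atoms.

5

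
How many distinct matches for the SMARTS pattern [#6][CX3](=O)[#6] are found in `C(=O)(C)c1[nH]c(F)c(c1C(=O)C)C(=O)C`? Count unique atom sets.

3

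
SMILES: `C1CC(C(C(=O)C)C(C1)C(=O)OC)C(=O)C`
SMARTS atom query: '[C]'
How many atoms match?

12

The query [C] means: uppercase C matches aliphatic (non-aromatic) carbon only.
Check the 16 heavy atoms by environment: 12× C → match; 4× O → no.
That gives 12 matching atoms.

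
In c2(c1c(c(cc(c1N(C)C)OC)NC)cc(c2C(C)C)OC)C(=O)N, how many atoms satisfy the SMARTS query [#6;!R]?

9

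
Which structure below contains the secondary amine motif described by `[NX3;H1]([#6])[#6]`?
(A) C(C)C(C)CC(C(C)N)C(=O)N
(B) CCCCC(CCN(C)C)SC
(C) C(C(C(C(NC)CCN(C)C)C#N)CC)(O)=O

C

[NX3;H1]([#6])[#6] describes a trivalent nitrogen with one H, bonded to two carbons (a secondary amine).
(A) has a primary amino group (-NH2) but the nitrogen has H2 and only one carbon neighbour.
(B) has a dimethylamino group (-N(CH3)2) but the nitrogen has H0, not H1.
(C) contains an N-methylamino group (-NHCH3), which satisfies every atom and bond constraint.
So the answer is (C).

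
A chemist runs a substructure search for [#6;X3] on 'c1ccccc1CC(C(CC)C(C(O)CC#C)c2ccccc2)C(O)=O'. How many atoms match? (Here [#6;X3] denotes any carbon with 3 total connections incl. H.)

13

The query [#6;X3] means: any carbon (aromatic or not) with three total connections.
Check the 26 heavy atoms by environment: 8× C (X4) → no; 12× c (aromatic, X3) → match; 2× C (X2) → no; 2× O (X2) → no; 1× C (X3) → match; 1× O (X1) → no.
Summing the matching environments: 12 + 1 = 13 matching atoms.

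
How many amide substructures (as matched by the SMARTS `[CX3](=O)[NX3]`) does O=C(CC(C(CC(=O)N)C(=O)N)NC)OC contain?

2

[CX3](=O)[NX3] is the SMARTS for an amide: a carbonyl carbon bonded to a trivalent nitrogen.
The molecule carries 2 separate instances of a primary amide (-C(=O)NH2) meeting every constraint; each maps to a distinct set of atoms, giving 2 matches.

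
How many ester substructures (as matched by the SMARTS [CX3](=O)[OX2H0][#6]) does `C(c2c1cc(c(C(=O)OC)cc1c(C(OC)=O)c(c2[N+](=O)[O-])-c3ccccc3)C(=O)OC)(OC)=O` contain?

[CX3](=O)[OX2H0][#6] is the SMARTS for an ester: a carbonyl carbon bonded to an oxygen that is itself bonded to carbon (no H on that O).
The molecule carries 4 separate instances of a methyl-ester group (-C(=O)OCH3) meeting every constraint; each maps to a distinct set of atoms, giving 4 matches.

4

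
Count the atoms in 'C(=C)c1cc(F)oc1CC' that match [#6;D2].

Check the 10 heavy atoms by environment: 1× o (aromatic, D2) → no; 3× c (aromatic, D3) → no; 1× c (aromatic, D2) → match; 2× C (D2) → match; 2× C (D1) → no; 1× F (D1) → no.
Summing the matching environments: 1 + 2 = 3 matching atoms.

3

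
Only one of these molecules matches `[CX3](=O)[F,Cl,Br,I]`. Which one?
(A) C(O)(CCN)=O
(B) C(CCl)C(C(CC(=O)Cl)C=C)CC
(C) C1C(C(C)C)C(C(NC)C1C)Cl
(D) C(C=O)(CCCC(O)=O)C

B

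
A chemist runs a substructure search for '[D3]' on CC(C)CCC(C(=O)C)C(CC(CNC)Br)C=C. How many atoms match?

5

The query [D3] means: atom with exactly three heavy-atom neighbours.
Check the 18 heavy atoms by environment: 5× C (D2) → no; 5× C (D3) → match; 1× O (D1) → no; 5× C (D1) → no; 1× Br (D1) → no; 1× N (D2) → no.
That gives 5 matching atoms.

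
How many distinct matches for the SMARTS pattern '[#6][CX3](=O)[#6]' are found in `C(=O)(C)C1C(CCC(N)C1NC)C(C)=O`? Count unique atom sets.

2

[#6][CX3](=O)[#6] is the SMARTS for a ketone: a carbonyl carbon (no H) flanked by two carbons.
The molecule carries 2 separate instances of an acetyl/ketone group (-C(=O)CH3) meeting every constraint; each maps to a distinct set of atoms, giving 2 matches.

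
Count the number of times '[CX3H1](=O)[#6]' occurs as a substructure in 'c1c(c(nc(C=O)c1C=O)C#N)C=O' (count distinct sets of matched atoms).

3

[CX3H1](=O)[#6] is the SMARTS for an aldehyde: an sp2 carbon with one H, double-bonded to O and single-bonded to carbon.
The molecule carries 3 separate instances of an aldehyde (-CHO) meeting every constraint; each maps to a distinct set of atoms, giving 3 matches.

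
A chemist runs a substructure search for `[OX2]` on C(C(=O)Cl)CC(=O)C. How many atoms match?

The query [OX2] means: aliphatic oxygen with two total connections — ether, hydroxyl, or ester single-bond O.
Check the 8 heavy atoms by environment: 3× C (X4) → no; 2× C (X3) → no; 2× O (X1) → no; 1× Cl (X1) → no.
No environment satisfies the query, so 0 matching atoms.

0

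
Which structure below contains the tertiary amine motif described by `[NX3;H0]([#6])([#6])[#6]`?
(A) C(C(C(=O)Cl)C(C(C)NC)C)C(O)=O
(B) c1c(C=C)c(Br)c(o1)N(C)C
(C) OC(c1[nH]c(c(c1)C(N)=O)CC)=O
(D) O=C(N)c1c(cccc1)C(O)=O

B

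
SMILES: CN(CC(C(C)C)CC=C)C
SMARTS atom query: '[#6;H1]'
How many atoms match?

3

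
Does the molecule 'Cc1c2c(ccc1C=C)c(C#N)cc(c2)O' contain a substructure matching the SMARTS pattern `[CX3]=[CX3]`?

Yes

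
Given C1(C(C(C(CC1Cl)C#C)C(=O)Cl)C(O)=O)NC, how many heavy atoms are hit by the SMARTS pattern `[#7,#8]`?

Check the 17 heavy atoms by environment: 11× C → no; 2× Cl → no; 1× N → match; 3× O → match.
Summing the matching environments: 1 + 3 = 4 matching atoms.

4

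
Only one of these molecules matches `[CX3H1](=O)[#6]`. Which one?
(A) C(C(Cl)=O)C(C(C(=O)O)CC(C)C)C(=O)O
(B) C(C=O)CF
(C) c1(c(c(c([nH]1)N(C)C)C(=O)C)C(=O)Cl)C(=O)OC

B

[CX3H1](=O)[#6] describes an sp2 carbon with one H, double-bonded to O and single-bonded to carbon (an aldehyde).
(A) has a carboxylic acid group (-C(=O)OH) but the carbonyl carbon has H0 and is bonded to O, not H1.
(B) contains an aldehyde (-CHO), which satisfies every atom and bond constraint.
(C) has an acetyl/ketone group (-C(=O)CH3) but the carbonyl carbon has H0 (two carbon neighbours), not H1.
So the answer is (B).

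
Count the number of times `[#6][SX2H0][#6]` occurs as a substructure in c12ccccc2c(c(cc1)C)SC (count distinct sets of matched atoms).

[#6][SX2H0][#6] is the SMARTS for a thioether: an aliphatic sulfur bridging two carbons with no H on the sulfur.
Exactly one fragment in the molecule meets all constraints, giving 1 match.

1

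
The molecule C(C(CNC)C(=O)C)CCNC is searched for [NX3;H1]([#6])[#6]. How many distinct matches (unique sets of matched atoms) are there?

[NX3;H1]([#6])[#6] is the SMARTS for a secondary amine: a trivalent nitrogen with one H, bonded to two carbons.
The molecule carries 2 separate instances of an N-methylamino group (-NHCH3) meeting every constraint; each maps to a distinct set of atoms, giving 2 matches.

2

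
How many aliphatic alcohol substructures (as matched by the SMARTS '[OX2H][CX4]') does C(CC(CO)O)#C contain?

[OX2H][CX4] is the SMARTS for an aliphatic alcohol: a hydroxyl oxygen bound to an sp3 (X4) carbon.
The molecule carries 2 separate instances of a hydroxyl group (-OH) meeting every constraint; each maps to a distinct set of atoms, giving 2 matches.

2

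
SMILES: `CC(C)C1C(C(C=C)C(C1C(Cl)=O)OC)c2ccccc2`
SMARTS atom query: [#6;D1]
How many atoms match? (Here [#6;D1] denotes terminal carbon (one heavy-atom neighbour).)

4

The query [#6;D1] means: carbon bonded to exactly one heavy atom.
Check the 21 heavy atoms by environment: 7× C (D3) → no; 1× c (aromatic, D3) → no; 5× c (aromatic, D2) → no; 1× O (D2) → no; 4× C (D1) → match; 1× O (D1) → no; 1× Cl (D1) → no; 1× C (D2) → no.
That gives 4 matching atoms.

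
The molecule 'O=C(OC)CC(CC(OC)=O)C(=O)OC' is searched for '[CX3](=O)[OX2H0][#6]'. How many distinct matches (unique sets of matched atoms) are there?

3

[CX3](=O)[OX2H0][#6] is the SMARTS for an ester: a carbonyl carbon bonded to an oxygen that is itself bonded to carbon (no H on that O).
The molecule carries 3 separate instances of a methyl-ester group (-C(=O)OCH3) meeting every constraint; each maps to a distinct set of atoms, giving 3 matches.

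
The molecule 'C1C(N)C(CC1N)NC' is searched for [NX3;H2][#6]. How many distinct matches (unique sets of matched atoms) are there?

2

[NX3;H2][#6] is the SMARTS for a primary amine: a trivalent nitrogen with two H attached to carbon.
The molecule carries 2 separate instances of a primary amino group (-NH2) meeting every constraint; each maps to a distinct set of atoms, giving 2 matches.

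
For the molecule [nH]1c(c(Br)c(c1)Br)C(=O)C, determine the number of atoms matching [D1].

The query [D1] means: atom with exactly one heavy-atom neighbour (degree 1).
Check the 10 heavy atoms by environment: 1× n (aromatic, D2) → no; 3× c (aromatic, D3) → no; 1× c (aromatic, D2) → no; 1× C (D3) → no; 1× O (D1) → match; 1× C (D1) → match; 2× Br (D1) → match.
Summing the matching environments: 1 + 1 + 2 = 4 matching atoms.

4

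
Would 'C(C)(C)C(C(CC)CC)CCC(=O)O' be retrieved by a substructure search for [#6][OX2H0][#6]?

The pattern [#6][OX2H0][#6] describes an aliphatic oxygen bridging two carbons with no H on the oxygen — an ether.
The closest candidate here is a carboxylic acid group (-C(=O)OH), but the -OH oxygen has H1; the =O is OX1, not OX2. No other fragment satisfies the full query, so there is no match.

No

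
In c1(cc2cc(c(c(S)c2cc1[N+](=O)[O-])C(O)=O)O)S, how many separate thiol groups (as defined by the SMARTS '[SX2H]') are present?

2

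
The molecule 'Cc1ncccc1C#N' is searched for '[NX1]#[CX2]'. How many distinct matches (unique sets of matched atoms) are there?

1

[NX1]#[CX2] is the SMARTS for a nitrile: a nitrogen triple-bonded to a two-connected carbon.
Exactly one fragment in the molecule meets all constraints, giving 1 match.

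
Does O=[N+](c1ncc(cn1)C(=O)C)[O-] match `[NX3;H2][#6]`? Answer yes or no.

No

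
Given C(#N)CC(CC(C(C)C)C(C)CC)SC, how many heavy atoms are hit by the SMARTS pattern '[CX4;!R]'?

12

The query [CX4;!R] means: aliphatic carbon with four total connections, not in a ring.
Check the 15 heavy atoms by environment: 12× C (X4, acyclic) → match; 1× C (X2, acyclic) → no; 1× N (X1, acyclic) → no; 1× S (X2, acyclic) → no.
That gives 12 matching atoms.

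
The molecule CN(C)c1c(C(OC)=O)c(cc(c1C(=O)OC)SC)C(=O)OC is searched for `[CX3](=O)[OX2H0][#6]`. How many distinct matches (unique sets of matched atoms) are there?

[CX3](=O)[OX2H0][#6] is the SMARTS for an ester: a carbonyl carbon bonded to an oxygen that is itself bonded to carbon (no H on that O).
The molecule carries 3 separate instances of a methyl-ester group (-C(=O)OCH3) meeting every constraint; each maps to a distinct set of atoms, giving 3 matches.

3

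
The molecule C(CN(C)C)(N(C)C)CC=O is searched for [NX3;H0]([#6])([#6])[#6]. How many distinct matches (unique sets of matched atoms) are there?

2

[NX3;H0]([#6])([#6])[#6] is the SMARTS for a tertiary amine: a trivalent nitrogen with no H, bonded to three carbons.
The molecule carries 2 separate instances of a dimethylamino group (-N(CH3)2) meeting every constraint; each maps to a distinct set of atoms, giving 2 matches.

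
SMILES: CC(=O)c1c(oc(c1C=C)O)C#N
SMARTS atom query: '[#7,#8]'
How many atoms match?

The query [#7,#8] means: nitrogen or oxygen (comma = OR).
Check the 13 heavy atoms by environment: 1× o (aromatic) → match; 4× c (aromatic) → no; 5× C → no; 2× O → match; 1× N → match.
Summing the matching environments: 1 + 2 + 1 = 4 matching atoms.

4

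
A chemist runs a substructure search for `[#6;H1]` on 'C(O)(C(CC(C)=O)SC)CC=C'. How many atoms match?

3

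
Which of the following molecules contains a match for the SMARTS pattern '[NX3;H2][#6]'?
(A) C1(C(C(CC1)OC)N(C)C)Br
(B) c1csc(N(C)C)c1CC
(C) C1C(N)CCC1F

[NX3;H2][#6] describes a trivalent nitrogen with two H attached to carbon (a primary amine).
(A) has a dimethylamino group (-N(CH3)2) but the nitrogen has H0, not H2.
(B) has a dimethylamino group (-N(CH3)2) but the nitrogen has H0, not H2.
(C) contains a primary amino group (-NH2), which satisfies every atom and bond constraint.
So the answer is (C).

C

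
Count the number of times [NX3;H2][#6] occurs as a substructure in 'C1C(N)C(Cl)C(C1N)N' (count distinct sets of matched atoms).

3

[NX3;H2][#6] is the SMARTS for a primary amine: a trivalent nitrogen with two H attached to carbon.
The molecule carries 3 separate instances of a primary amino group (-NH2) meeting every constraint; each maps to a distinct set of atoms, giving 3 matches.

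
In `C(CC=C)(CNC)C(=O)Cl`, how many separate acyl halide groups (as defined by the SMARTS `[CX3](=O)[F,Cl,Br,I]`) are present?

1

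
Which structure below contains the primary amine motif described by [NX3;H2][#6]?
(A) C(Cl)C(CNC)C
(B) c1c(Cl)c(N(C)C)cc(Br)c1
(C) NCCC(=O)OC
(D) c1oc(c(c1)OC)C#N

C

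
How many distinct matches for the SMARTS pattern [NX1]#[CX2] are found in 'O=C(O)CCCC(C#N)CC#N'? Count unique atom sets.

[NX1]#[CX2] is the SMARTS for a nitrile: a nitrogen triple-bonded to a two-connected carbon.
The molecule carries 2 separate instances of a nitrile (-C#N) meeting every constraint; each maps to a distinct set of atoms, giving 2 matches.

2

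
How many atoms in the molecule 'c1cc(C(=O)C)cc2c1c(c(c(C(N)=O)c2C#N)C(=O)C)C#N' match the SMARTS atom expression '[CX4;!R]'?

2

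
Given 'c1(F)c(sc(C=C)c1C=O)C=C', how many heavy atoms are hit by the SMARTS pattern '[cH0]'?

The query [cH0] means: aromatic carbon with no attached hydrogen (substituted or ring-fusion).
Check the 12 heavy atoms by environment: 1× s (aromatic, H0) → no; 4× c (aromatic, H0) → match; 3× C (H1) → no; 1× O (H0) → no; 2× C (H2) → no; 1× F (H0) → no.
That gives 4 matching atoms.

4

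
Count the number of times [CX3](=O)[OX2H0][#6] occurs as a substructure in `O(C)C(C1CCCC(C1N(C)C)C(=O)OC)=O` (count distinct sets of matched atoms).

2

[CX3](=O)[OX2H0][#6] is the SMARTS for an ester: a carbonyl carbon bonded to an oxygen that is itself bonded to carbon (no H on that O).
The molecule carries 2 separate instances of a methyl-ester group (-C(=O)OCH3) meeting every constraint; each maps to a distinct set of atoms, giving 2 matches.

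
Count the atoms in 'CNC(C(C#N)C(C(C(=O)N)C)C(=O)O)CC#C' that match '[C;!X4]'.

5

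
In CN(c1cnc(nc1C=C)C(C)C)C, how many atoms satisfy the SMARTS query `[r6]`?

6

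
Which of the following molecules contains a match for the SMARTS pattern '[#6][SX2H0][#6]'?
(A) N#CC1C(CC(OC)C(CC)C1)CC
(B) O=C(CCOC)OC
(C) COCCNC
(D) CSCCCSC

[#6][SX2H0][#6] describes an aliphatic sulfur bridging two carbons with no H on the sulfur (a thioether).
(A) has a methoxy ether (-OCH3) but the bridging atom is O, not S.
(B) has a methoxy ether (-OCH3) but the bridging atom is O, not S.
(C) has a methoxy ether (-OCH3) but the bridging atom is O, not S.
(D) contains a methylthio ether (-SCH3), which satisfies every atom and bond constraint.
So the answer is (D).

D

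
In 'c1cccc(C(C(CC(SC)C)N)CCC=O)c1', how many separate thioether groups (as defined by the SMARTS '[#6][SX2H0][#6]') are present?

1

[#6][SX2H0][#6] is the SMARTS for a thioether: an aliphatic sulfur bridging two carbons with no H on the sulfur.
Exactly one fragment in the molecule meets all constraints, giving 1 match.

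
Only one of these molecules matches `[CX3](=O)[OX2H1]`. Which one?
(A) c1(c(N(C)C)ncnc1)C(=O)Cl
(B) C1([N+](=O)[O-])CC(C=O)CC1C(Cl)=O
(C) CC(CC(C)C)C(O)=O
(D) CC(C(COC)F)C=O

[CX3](=O)[OX2H1] describes an sp2 carbon double-bonded to O and single-bonded to an -OH oxygen (a carboxylic acid).
(A) has an acyl chloride (-C(=O)Cl) but the carbonyl is bonded to Cl, not to an -OH oxygen.
(B) has an aldehyde (-CHO) but there is no singly-bonded oxygen on the carbonyl carbon.
(C) contains a carboxylic acid group (-C(=O)OH), which satisfies every atom and bond constraint.
(D) has an aldehyde (-CHO) but there is no singly-bonded oxygen on the carbonyl carbon.
So the answer is (C).

C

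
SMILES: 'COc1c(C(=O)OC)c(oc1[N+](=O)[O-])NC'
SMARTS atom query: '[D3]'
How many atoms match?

6

Check the 16 heavy atoms by environment: 1× o (aromatic, D2) → no; 4× c (aromatic, D3) → match; 1× C (D3) → match; 2× O (D1) → no; 2× O (D2) → no; 3× C (D1) → no; 1× N (D2) → no; 1× N (charge +1, D3) → match; 1× O (charge -1, D1) → no.
Summing the matching environments: 4 + 1 + 1 = 6 matching atoms.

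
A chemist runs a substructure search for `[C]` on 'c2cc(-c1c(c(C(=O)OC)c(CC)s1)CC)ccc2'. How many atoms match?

6

The query [C] means: uppercase C matches aliphatic (non-aromatic) carbon only.
Check the 19 heavy atoms by environment: 1× s (aromatic) → no; 10× c (aromatic) → no; 6× C → match; 2× O → no.
That gives 6 matching atoms.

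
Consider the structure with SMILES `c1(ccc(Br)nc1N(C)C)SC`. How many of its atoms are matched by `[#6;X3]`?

5

Check the 12 heavy atoms by environment: 1× n (aromatic, X2) → no; 5× c (aromatic, X3) → match; 1× Br (X1) → no; 1× N (X3) → no; 3× C (X4) → no; 1× S (X2) → no.
That gives 5 matching atoms.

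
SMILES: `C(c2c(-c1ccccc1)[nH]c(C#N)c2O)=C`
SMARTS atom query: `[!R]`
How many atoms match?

5

Check the 16 heavy atoms by environment: 1× n (aromatic, in 5-ring) → no; 4× c (aromatic, in 5-ring) → no; 6× c (aromatic, in 6-ring) → no; 3× C (acyclic) → match; 1× N (acyclic) → match; 1× O (acyclic) → match.
Summing the matching environments: 3 + 1 + 1 = 5 matching atoms.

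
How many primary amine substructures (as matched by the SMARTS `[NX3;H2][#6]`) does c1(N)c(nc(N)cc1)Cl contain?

2

[NX3;H2][#6] is the SMARTS for a primary amine: a trivalent nitrogen with two H attached to carbon.
The molecule carries 2 separate instances of a primary amino group (-NH2) meeting every constraint; each maps to a distinct set of atoms, giving 2 matches.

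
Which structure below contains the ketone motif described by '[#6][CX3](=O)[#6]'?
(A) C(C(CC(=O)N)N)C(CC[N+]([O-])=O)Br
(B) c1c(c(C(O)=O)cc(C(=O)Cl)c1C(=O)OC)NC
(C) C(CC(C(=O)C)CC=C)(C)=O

C

[#6][CX3](=O)[#6] describes a carbonyl carbon (no H) flanked by two carbons (a ketone).
(A) has a primary amide (-C(=O)NH2) but one neighbour of the carbonyl carbon is N, not C.
(B) has a methyl-ester group (-C(=O)OCH3) but one neighbour of the carbonyl carbon is O, not C.
(C) contains an acetyl/ketone group (-C(=O)CH3), which satisfies every atom and bond constraint.
So the answer is (C).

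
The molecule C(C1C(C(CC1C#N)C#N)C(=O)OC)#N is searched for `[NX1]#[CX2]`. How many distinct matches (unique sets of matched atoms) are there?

[NX1]#[CX2] is the SMARTS for a nitrile: a nitrogen triple-bonded to a two-connected carbon.
The molecule carries 3 separate instances of a nitrile (-C#N) meeting every constraint; each maps to a distinct set of atoms, giving 3 matches.

3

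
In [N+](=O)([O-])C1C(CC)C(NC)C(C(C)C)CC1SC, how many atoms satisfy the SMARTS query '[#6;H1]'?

Check the 18 heavy atoms by environment: 6× C (H1) → match; 2× C (H2) → no; 5× C (H3) → no; 1× N (H1) → no; 1× N (charge +1, H0) → no; 1× O (charge -1, H0) → no; 1× O (H0) → no; 1× S (H0) → no.
That gives 6 matching atoms.

6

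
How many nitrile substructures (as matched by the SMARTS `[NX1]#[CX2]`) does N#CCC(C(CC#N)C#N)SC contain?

3

[NX1]#[CX2] is the SMARTS for a nitrile: a nitrogen triple-bonded to a two-connected carbon.
The molecule carries 3 separate instances of a nitrile (-C#N) meeting every constraint; each maps to a distinct set of atoms, giving 3 matches.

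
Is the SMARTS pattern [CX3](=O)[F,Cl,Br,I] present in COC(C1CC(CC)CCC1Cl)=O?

No

The pattern [CX3](=O)[F,Cl,Br,I] describes a carbonyl carbon bonded to a halogen — an acyl halide.
The closest candidate here is a chloro substituent, but the Cl is not on a carbonyl carbon. No other fragment satisfies the full query, so there is no match.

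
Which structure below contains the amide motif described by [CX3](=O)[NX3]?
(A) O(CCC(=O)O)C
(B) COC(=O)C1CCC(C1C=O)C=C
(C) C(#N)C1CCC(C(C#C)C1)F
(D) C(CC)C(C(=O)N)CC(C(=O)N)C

[CX3](=O)[NX3] describes a carbonyl carbon bonded to a trivalent nitrogen (an amide).
(A) has a carboxylic acid group (-C(=O)OH) but the carbonyl is bonded to O, not to an NX3 nitrogen.
(B) has a methyl-ester group (-C(=O)OCH3) but the carbonyl is bonded to O, not to an NX3 nitrogen.
(C) has a nitrile (-C#N) but the nitrile N is NX1 (triple-bonded), not NX3.
(D) contains a primary amide (-C(=O)NH2), which satisfies every atom and bond constraint.
So the answer is (D).

D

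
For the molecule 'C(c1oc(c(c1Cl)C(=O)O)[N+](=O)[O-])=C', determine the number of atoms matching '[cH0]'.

4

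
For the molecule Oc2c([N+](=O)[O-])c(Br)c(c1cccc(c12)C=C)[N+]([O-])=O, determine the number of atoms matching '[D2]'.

The query [D2] means: atom with exactly two heavy-atom neighbours.
Check the 20 heavy atoms by environment: 7× c (aromatic, D3) → no; 3× c (aromatic, D2) → match; 2× N (charge +1, D3) → no; 2× O (charge -1, D1) → no; 3× O (D1) → no; 1× C (D2) → match; 1× C (D1) → no; 1× Br (D1) → no.
Summing the matching environments: 3 + 1 = 4 matching atoms.

4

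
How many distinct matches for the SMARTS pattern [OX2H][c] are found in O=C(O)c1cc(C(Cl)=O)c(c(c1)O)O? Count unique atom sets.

2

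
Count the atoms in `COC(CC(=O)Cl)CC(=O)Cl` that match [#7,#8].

3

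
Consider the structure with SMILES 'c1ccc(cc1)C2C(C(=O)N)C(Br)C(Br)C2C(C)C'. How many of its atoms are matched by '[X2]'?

The query [X2] means: any atom with exactly two total connections (bonds + H).
Check the 19 heavy atoms by environment: 8× C (X4) → no; 1× C (X3) → no; 1× O (X1) → no; 1× N (X3) → no; 2× Br (X1) → no; 6× c (aromatic, X3) → no.
No environment satisfies the query, so 0 matching atoms.

0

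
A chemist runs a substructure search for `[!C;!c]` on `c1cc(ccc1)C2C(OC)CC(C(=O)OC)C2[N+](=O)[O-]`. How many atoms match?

6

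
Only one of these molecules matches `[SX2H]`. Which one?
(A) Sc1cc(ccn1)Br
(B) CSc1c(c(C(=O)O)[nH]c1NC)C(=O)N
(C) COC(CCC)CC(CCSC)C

A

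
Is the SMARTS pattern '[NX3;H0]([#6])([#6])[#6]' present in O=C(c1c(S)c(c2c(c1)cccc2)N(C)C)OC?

Yes

The pattern [NX3;H0]([#6])([#6])[#6] describes a trivalent nitrogen with no H, bonded to three carbons — a tertiary amine.
The molecule carries a dimethylamino group (-N(CH3)2), whose atoms satisfy every constraint of the query, so the pattern matches.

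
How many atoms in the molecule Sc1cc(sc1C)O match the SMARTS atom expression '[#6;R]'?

4

Check the 8 heavy atoms by environment: 1× s (aromatic, in 5-ring) → no; 4× c (aromatic, in 5-ring) → match; 1× C (acyclic) → no; 1× S (acyclic) → no; 1× O (acyclic) → no.
That gives 4 matching atoms.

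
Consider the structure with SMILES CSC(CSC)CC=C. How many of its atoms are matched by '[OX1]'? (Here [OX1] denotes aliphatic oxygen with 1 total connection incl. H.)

Check the 9 heavy atoms by environment: 5× C (X4) → no; 2× S (X2) → no; 2× C (X3) → no.
No environment satisfies the query, so 0 matching atoms.

0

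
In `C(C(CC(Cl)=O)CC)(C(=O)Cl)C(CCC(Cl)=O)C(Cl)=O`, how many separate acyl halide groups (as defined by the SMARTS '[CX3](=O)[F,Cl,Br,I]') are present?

4

[CX3](=O)[F,Cl,Br,I] is the SMARTS for an acyl halide: a carbonyl carbon bonded to a halogen.
The molecule carries 4 separate instances of an acyl chloride (-C(=O)Cl) meeting every constraint; each maps to a distinct set of atoms, giving 4 matches.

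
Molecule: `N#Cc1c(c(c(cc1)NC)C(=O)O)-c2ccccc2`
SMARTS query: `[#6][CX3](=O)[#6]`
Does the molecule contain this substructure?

No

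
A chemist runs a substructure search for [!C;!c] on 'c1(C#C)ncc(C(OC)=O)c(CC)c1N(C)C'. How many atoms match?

4

Check the 17 heavy atoms by environment: 1× n (aromatic) → match; 5× c (aromatic) → no; 8× C → no; 2× O → match; 1× N → match.
Summing the matching environments: 1 + 2 + 1 = 4 matching atoms.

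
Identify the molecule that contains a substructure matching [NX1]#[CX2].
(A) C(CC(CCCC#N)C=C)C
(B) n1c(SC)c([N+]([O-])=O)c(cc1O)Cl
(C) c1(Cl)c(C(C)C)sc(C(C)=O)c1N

A

[NX1]#[CX2] describes a nitrogen triple-bonded to a two-connected carbon (a nitrile).
(A) contains a nitrile (-C#N), which satisfies every atom and bond constraint.
(B) has a nitro group (-[N+](=O)[O-]) but there is no C#N triple bond.
(C) has a primary amino group (-NH2) but the nitrogen is NX3 (three connections), not NX1 triple-bonded.
So the answer is (A).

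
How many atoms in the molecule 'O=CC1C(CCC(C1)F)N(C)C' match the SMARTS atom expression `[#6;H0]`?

0

The query [#6;H0] means: any carbon with no attached hydrogen.
Check the 12 heavy atoms by environment: 4× C (H1) → no; 3× C (H2) → no; 1× F (H0) → no; 1× N (H0) → no; 2× C (H3) → no; 1× O (H0) → no.
No environment satisfies the query, so 0 matching atoms.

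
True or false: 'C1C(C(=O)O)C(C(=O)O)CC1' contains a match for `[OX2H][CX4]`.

False

The pattern [OX2H][CX4] describes a hydroxyl oxygen bound to an sp3 (X4) carbon — an aliphatic alcohol.
The closest candidate here is a carboxylic acid group (-C(=O)OH), but the -OH is on a CX3 carbonyl carbon, not a CX4 carbon. No other fragment satisfies the full query, so there is no match.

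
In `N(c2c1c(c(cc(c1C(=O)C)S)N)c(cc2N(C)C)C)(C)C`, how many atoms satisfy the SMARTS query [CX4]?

6

The query [CX4] means: C with X4: aliphatic carbon with exactly 4 total connections (bonds + H).
Check the 22 heavy atoms by environment: 10× c (aromatic, X3) → no; 6× C (X4) → match; 3× N (X3) → no; 1× S (X2) → no; 1× C (X3) → no; 1× O (X1) → no.
That gives 6 matching atoms.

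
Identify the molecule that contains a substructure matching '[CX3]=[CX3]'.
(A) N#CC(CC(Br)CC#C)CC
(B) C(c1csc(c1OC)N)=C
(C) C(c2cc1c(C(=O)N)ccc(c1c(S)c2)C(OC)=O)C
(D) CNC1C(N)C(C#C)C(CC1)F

B

[CX3]=[CX3] describes a non-aromatic C=C double bond between two sp2 carbons (an alkene).
(A) has an ethynyl group (-C#CH) but the C-C bond is a triple bond, not a double bond.
(B) contains a vinyl group (-CH=CH2), which satisfies every atom and bond constraint.
(C) has an ethyl group (-CH2CH3) but its C-C bond is a single bond between CX4 carbons, not CX3=CX3.
(D) has an ethynyl group (-C#CH) but the C-C bond is a triple bond, not a double bond.
So the answer is (B).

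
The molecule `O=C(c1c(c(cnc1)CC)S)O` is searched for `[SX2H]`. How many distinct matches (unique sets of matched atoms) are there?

1

[SX2H] is the SMARTS for a thiol: an aliphatic sulfur with two connections, one being H.
Exactly one fragment in the molecule meets all constraints, giving 1 match.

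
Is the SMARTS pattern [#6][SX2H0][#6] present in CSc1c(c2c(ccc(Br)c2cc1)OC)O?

The pattern [#6][SX2H0][#6] describes an aliphatic sulfur bridging two carbons with no H on the sulfur — a thioether.
The molecule carries a methylthio ether (-SCH3), whose atoms satisfy every constraint of the query, so the pattern matches.

Yes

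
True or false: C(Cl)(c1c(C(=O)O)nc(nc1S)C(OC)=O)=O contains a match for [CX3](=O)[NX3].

False

The pattern [CX3](=O)[NX3] describes a carbonyl carbon bonded to a trivalent nitrogen — an amide.
The closest candidate here is a carboxylic acid group (-C(=O)OH), but the carbonyl is bonded to O, not to an NX3 nitrogen. No other fragment satisfies the full query, so there is no match.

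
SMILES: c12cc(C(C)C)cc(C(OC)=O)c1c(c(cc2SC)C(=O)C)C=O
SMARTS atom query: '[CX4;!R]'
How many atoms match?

The query [CX4;!R] means: aliphatic carbon with four total connections, not in a ring.
Check the 24 heavy atoms by environment: 10× c (aromatic, X3, in 6-ring) → no; 3× C (X3, acyclic) → no; 3× O (X1, acyclic) → no; 1× O (X2, acyclic) → no; 6× C (X4, acyclic) → match; 1× S (X2, acyclic) → no.
That gives 6 matching atoms.

6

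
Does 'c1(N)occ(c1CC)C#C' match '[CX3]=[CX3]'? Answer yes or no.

No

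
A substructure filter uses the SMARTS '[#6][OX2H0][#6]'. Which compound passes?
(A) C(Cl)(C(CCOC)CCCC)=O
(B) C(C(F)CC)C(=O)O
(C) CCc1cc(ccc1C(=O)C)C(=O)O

A

[#6][OX2H0][#6] describes an aliphatic oxygen bridging two carbons with no H on the oxygen (an ether).
(A) contains a methoxy ether (-OCH3), which satisfies every atom and bond constraint.
(B) has a carboxylic acid group (-C(=O)OH) but the -OH oxygen has H1; the =O is OX1, not OX2.
(C) has a carboxylic acid group (-C(=O)OH) but the -OH oxygen has H1; the =O is OX1, not OX2.
So the answer is (A).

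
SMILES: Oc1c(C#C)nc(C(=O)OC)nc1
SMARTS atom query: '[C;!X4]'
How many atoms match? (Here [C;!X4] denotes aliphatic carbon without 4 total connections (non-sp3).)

3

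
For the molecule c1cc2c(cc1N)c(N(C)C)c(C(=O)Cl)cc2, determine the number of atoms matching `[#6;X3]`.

Check the 17 heavy atoms by environment: 10× c (aromatic, X3) → match; 1× C (X3) → match; 1× O (X1) → no; 1× Cl (X1) → no; 2× N (X3) → no; 2× C (X4) → no.
Summing the matching environments: 10 + 1 = 11 matching atoms.

11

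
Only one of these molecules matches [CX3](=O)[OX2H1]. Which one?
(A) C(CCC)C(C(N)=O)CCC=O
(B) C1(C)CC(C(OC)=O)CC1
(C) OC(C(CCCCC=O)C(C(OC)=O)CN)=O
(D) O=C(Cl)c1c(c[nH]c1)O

[CX3](=O)[OX2H1] describes an sp2 carbon double-bonded to O and single-bonded to an -OH oxygen (a carboxylic acid).
(A) has a primary amide (-C(=O)NH2) but the carbonyl is bonded to N, not to an -OH oxygen.
(B) has a methyl-ester group (-C(=O)OCH3) but the singly-bonded O has no H (OX2H0, not OX2H1).
(C) contains a carboxylic acid group (-C(=O)OH), which satisfies every atom and bond constraint.
(D) has an acyl chloride (-C(=O)Cl) but the carbonyl is bonded to Cl, not to an -OH oxygen.
So the answer is (C).

C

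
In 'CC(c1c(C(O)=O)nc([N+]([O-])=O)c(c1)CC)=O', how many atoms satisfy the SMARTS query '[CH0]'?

Check the 17 heavy atoms by environment: 1× n (aromatic, H0) → no; 4× c (aromatic, H0) → no; 1× c (aromatic, H1) → no; 2× C (H0) → match; 3× O (H0) → no; 2× C (H3) → no; 1× O (H1) → no; 1× N (charge +1, H0) → no; 1× O (charge -1, H0) → no; 1× C (H2) → no.
That gives 2 matching atoms.

2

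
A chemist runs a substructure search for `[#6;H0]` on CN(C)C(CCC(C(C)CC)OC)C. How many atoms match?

0

Check the 14 heavy atoms by environment: 6× C (H3) → no; 3× C (H1) → no; 3× C (H2) → no; 1× O (H0) → no; 1× N (H0) → no.
No environment satisfies the query, so 0 matching atoms.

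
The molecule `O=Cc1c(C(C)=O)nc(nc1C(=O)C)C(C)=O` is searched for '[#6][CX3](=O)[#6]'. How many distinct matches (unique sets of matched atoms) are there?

3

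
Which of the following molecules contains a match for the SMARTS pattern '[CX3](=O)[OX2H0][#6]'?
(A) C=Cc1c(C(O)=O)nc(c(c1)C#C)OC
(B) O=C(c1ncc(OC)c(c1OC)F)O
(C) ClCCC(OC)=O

[CX3](=O)[OX2H0][#6] describes a carbonyl carbon bonded to an oxygen that is itself bonded to carbon (no H on that O) (an ester).
(A) has a carboxylic acid group (-C(=O)OH) but the singly-bonded O carries H (OX2H1, not H0).
(B) has a methoxy ether (-OCH3) but the ether oxygen is not adjacent to a C=O carbon.
(C) contains a methyl-ester group (-C(=O)OCH3), which satisfies every atom and bond constraint.
So the answer is (C).

C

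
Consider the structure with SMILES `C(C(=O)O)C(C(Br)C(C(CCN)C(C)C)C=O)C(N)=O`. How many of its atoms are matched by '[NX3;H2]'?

2

Check the 20 heavy atoms by environment: 3× C (H2, X4) → no; 5× C (H1, X4) → no; 1× C (H1, X3) → no; 3× O (H0, X1) → no; 2× C (H0, X3) → no; 2× N (H2, X3) → match; 2× C (H3, X4) → no; 1× Br (H0, X1) → no; 1× O (H1, X2) → no.
That gives 2 matching atoms.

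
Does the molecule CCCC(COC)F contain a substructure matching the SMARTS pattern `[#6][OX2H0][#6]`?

Yes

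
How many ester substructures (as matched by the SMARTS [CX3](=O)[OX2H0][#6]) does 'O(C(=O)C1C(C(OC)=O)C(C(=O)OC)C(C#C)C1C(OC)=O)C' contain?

4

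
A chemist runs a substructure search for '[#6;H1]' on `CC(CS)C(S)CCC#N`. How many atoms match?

The query [#6;H1] means: any carbon bearing exactly one hydrogen.
Check the 10 heavy atoms by environment: 3× C (H2) → no; 2× C (H1) → match; 2× S (H1) → no; 1× C (H3) → no; 1× C (H0) → no; 1× N (H0) → no.
That gives 2 matching atoms.

2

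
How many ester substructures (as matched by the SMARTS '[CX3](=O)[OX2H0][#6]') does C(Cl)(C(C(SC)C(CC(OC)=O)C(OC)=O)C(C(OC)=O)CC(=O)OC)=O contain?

[CX3](=O)[OX2H0][#6] is the SMARTS for an ester: a carbonyl carbon bonded to an oxygen that is itself bonded to carbon (no H on that O).
The molecule carries 4 separate instances of a methyl-ester group (-C(=O)OCH3) meeting every constraint; each maps to a distinct set of atoms, giving 4 matches.

4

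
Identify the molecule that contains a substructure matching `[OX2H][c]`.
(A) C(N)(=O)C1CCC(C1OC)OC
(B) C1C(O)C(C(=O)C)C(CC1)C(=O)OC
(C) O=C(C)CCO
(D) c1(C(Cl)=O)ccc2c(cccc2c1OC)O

[OX2H][c] describes a hydroxyl oxygen attached to an aromatic carbon (a phenol).
(A) has a methoxy ether (-OCH3) but the oxygen has H0, not H1.
(B) has a hydroxyl group (-OH) but the -OH is on an aliphatic carbon, not an aromatic c.
(C) has a hydroxyl group (-OH) but the -OH is on an aliphatic carbon, not an aromatic c.
(D) contains a hydroxyl group (-OH), which satisfies every atom and bond constraint.
So the answer is (D).

D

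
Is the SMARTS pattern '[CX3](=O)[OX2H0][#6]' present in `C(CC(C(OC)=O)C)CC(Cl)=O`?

Yes

The pattern [CX3](=O)[OX2H0][#6] describes a carbonyl carbon bonded to an oxygen that is itself bonded to carbon (no H on that O) — an ester.
The molecule carries a methyl-ester group (-C(=O)OCH3), whose atoms satisfy every constraint of the query, so the pattern matches.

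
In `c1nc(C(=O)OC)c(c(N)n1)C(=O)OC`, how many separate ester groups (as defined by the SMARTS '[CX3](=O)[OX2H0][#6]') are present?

2

[CX3](=O)[OX2H0][#6] is the SMARTS for an ester: a carbonyl carbon bonded to an oxygen that is itself bonded to carbon (no H on that O).
The molecule carries 2 separate instances of a methyl-ester group (-C(=O)OCH3) meeting every constraint; each maps to a distinct set of atoms, giving 2 matches.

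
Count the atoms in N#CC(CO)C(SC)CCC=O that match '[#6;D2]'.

The query [#6;D2] means: any carbon bonded to exactly two heavy atoms.
Check the 12 heavy atoms by environment: 5× C (D2) → match; 2× C (D3) → no; 2× O (D1) → no; 1× S (D2) → no; 1× C (D1) → no; 1× N (D1) → no.
That gives 5 matching atoms.

5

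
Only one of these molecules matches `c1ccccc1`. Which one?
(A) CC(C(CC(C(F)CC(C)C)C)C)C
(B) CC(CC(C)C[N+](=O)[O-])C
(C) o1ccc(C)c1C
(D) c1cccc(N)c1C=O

D

c1ccccc1 describes six aromatic carbons in a ring (a benzene ring).
(A) has a methyl group (-CH3) but no six-membered all-carbon aromatic ring is present.
(B) has a methyl group (-CH3) but no six-membered all-carbon aromatic ring is present.
(C) has a methyl group (-CH3) but no six-membered all-carbon aromatic ring is present.
(D) contains the required atom environment, so the pattern matches.
So the answer is (D).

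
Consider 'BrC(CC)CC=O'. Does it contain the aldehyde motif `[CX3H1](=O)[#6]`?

The pattern [CX3H1](=O)[#6] describes an sp2 carbon with one H, double-bonded to O and single-bonded to carbon — an aldehyde.
The molecule carries an aldehyde (-CHO), whose atoms satisfy every constraint of the query, so the pattern matches.

Yes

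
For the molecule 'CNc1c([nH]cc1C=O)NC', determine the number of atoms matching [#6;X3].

The query [#6;X3] means: any carbon (aromatic or not) with three total connections.
Check the 11 heavy atoms by environment: 1× n (aromatic, X3) → no; 4× c (aromatic, X3) → match; 1× C (X3) → match; 1× O (X1) → no; 2× N (X3) → no; 2× C (X4) → no.
Summing the matching environments: 4 + 1 = 5 matching atoms.

5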